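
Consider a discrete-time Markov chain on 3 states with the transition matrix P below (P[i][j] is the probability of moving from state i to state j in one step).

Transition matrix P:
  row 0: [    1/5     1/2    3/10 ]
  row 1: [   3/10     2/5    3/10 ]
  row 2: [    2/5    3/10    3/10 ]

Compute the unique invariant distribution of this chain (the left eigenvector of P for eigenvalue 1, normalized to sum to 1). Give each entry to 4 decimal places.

π = [0.3000, 0.4000, 0.3000]

Balance equations π_j = Σ_i π_i·P[i][j]:
  π_0 = 1/5·π_0 + 3/10·π_1 + 2/5·π_2
  π_1 = 1/2·π_0 + 2/5·π_1 + 3/10·π_2
  normalize: π_0 + π_1 + π_2 = 1
Solving the linear system gives exactly π = [3/10, 2/5, 3/10].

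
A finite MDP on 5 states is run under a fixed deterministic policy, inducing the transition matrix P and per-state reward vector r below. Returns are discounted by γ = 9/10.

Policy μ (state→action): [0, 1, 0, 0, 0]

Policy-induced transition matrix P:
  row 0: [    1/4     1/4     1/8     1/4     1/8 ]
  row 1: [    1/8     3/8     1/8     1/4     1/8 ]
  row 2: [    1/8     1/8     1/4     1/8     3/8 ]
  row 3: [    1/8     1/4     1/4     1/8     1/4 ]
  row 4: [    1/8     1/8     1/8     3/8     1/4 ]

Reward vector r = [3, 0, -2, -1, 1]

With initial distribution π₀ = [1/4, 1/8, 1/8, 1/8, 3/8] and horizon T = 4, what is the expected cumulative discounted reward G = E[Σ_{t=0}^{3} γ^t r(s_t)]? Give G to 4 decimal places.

t=0: π = [0.2500, 0.1250, 0.1250, 0.1250, 0.3750], E[r] = 0.7500, γ^t·E[r] = 0.750000, running G = 0.750000
t=1: π = [0.1563, 0.2031, 0.1563, 0.2656, 0.2188], E[r] = 0.1094, γ^t·E[r] = 0.098438, running G = 0.848438
t=2: π = [0.1445, 0.2285, 0.1777, 0.2246, 0.2246], E[r] = 0.0781, γ^t·E[r] = 0.063281, running G = 0.911719
t=3: π = [0.1431, 0.2283, 0.1753, 0.2278, 0.2256], E[r] = 0.0764, γ^t·E[r] = 0.055707, running G = 0.967426

G = 0.9674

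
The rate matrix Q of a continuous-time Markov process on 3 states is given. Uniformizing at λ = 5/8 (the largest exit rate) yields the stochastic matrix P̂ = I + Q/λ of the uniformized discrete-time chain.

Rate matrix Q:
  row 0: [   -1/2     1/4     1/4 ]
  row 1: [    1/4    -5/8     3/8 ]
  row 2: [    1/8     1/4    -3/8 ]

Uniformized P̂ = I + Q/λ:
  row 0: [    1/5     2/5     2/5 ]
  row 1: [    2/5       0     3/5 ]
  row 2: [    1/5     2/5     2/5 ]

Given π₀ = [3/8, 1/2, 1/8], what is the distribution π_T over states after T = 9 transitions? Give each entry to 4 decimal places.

π = [0.2572, 0.2857, 0.4572]

t=0: π = [0.3750, 0.5000, 0.1250]
t=1: π = [0.3000, 0.2000, 0.5000]
t=2: π = [0.2400, 0.3200, 0.4400]
t=3: π = [0.2640, 0.2720, 0.4640]
t=4: π = [0.2544, 0.2912, 0.4544]
t=5: π = [0.2582, 0.2835, 0.4582]
t=6: π = [0.2567, 0.2866, 0.4567]
t=7: π = [0.2573, 0.2854, 0.4573]
t=8: π = [0.2571, 0.2859, 0.4571]
t=9: π = [0.2572, 0.2857, 0.4572]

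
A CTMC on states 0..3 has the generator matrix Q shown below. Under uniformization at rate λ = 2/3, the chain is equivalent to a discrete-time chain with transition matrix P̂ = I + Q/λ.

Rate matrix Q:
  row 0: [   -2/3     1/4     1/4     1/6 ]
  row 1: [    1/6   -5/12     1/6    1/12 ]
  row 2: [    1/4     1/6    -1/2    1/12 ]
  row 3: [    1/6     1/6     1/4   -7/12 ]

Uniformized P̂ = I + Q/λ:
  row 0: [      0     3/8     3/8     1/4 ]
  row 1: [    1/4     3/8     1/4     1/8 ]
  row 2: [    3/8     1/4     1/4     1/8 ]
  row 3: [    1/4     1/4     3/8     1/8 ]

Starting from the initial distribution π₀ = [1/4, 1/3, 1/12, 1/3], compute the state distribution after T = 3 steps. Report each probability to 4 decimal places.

π = [0.2266, 0.3195, 0.2988, 0.1551]

t=0: π = [0.2500, 0.3333, 0.0833, 0.3333]
t=1: π = [0.1979, 0.3229, 0.3229, 0.1563]
t=2: π = [0.2409, 0.3151, 0.2943, 0.1497]
t=3: π = [0.2266, 0.3195, 0.2988, 0.1551]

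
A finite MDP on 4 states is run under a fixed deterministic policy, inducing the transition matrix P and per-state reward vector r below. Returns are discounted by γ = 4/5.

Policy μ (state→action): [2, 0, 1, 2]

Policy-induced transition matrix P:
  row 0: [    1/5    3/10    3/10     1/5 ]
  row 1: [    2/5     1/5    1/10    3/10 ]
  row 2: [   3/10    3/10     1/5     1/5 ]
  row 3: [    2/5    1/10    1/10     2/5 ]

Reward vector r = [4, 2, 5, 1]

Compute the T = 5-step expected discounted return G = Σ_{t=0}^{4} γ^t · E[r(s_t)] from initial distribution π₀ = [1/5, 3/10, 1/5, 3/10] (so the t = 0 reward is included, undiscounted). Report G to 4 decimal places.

G = 9.5314

t=0: π = [0.2000, 0.3000, 0.2000, 0.3000], E[r] = 2.7000, γ^t·E[r] = 2.700000, running G = 2.700000
t=1: π = [0.3400, 0.2100, 0.1600, 0.2900], E[r] = 2.8700, γ^t·E[r] = 2.296000, running G = 4.996000
t=2: π = [0.3160, 0.2210, 0.1840, 0.2790], E[r] = 2.9050, γ^t·E[r] = 1.859200, running G = 6.855200
t=3: π = [0.3184, 0.2221, 0.1816, 0.2779], E[r] = 2.9037, γ^t·E[r] = 1.486694, running G = 8.341894
t=4: π = [0.3182, 0.2222, 0.1818, 0.2778], E[r] = 2.9041, γ^t·E[r] = 1.189499, running G = 9.531393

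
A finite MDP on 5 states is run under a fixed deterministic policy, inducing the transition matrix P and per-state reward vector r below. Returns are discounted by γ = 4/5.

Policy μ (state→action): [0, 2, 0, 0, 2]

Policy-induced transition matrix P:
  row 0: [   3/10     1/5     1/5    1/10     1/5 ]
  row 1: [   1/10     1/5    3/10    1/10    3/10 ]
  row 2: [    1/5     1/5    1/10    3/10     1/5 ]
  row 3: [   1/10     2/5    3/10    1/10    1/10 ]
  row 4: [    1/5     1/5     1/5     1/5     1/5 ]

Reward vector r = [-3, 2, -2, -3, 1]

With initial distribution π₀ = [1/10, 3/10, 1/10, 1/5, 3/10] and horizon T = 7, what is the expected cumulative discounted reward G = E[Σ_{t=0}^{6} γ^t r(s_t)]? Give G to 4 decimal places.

t=0: π = [0.1000, 0.3000, 0.1000, 0.2000, 0.3000], E[r] = -0.2000, γ^t·E[r] = -0.200000, running G = -0.200000
t=1: π = [0.1600, 0.2400, 0.2400, 0.1500, 0.2100], E[r] = -0.7200, γ^t·E[r] = -0.576000, running G = -0.776000
t=2: π = [0.1770, 0.2300, 0.2150, 0.1690, 0.2090], E[r] = -0.7990, γ^t·E[r] = -0.511360, running G = -1.287360
t=3: π = [0.1778, 0.2338, 0.2184, 0.1639, 0.2061], E[r] = -0.7882, γ^t·E[r] = -0.403558, running G = -1.690918
t=4: π = [0.1780, 0.2328, 0.2179, 0.1643, 0.2070], E[r] = -0.7902, γ^t·E[r] = -0.323670, running G = -2.014588
t=5: π = [0.1781, 0.2329, 0.2179, 0.1643, 0.2068], E[r] = -0.7904, γ^t·E[r] = -0.258998, running G = -2.273587
t=6: π = [0.1781, 0.2329, 0.2179, 0.1643, 0.2069], E[r] = -0.7904, γ^t·E[r] = -0.207189, running G = -2.480776

G = -2.4808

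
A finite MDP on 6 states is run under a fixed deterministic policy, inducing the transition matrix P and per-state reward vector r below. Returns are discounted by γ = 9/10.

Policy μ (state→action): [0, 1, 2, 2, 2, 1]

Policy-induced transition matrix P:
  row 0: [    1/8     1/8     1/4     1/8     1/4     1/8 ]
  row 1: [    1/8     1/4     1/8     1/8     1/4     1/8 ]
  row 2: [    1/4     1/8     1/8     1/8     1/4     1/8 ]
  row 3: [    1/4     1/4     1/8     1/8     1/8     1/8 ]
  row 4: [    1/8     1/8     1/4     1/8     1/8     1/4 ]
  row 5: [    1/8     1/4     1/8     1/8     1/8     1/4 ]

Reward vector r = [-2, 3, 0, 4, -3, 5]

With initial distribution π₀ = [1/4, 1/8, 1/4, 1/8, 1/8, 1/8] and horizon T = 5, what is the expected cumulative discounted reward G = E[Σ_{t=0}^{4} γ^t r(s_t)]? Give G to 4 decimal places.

G = 3.5971

t=0: π = [0.2500, 0.1250, 0.2500, 0.1250, 0.1250, 0.1250], E[r] = 0.6250, γ^t·E[r] = 0.625000, running G = 0.625000
t=1: π = [0.1719, 0.1719, 0.1719, 0.1250, 0.2031, 0.1563], E[r] = 0.8438, γ^t·E[r] = 0.759375, running G = 1.384375
t=2: π = [0.1621, 0.1816, 0.1719, 0.1250, 0.1895, 0.1699], E[r] = 1.0020, γ^t·E[r] = 0.811582, running G = 2.195957
t=3: π = [0.1621, 0.1846, 0.1689, 0.1250, 0.1895, 0.1699], E[r] = 1.0107, γ^t·E[r] = 0.736831, running G = 2.932788
t=4: π = [0.1617, 0.1849, 0.1689, 0.1250, 0.1895, 0.1699], E[r] = 1.0126, γ^t·E[r] = 0.664349, running G = 3.597137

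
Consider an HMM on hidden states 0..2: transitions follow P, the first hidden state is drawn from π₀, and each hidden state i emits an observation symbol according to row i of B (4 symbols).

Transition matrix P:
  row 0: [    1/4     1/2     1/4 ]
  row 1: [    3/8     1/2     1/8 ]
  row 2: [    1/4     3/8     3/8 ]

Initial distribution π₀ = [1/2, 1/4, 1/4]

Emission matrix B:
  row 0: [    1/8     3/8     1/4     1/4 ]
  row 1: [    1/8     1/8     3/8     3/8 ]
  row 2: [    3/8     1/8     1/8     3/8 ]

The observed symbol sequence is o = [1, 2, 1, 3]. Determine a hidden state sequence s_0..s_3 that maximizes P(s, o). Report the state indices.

path = [0, 1, 0, 1]

t=0: δ = [1.875e-01, 3.125e-02, 3.125e-02]  (obs o_0=1)
t=1: δ = [1.172e-02, 3.516e-02, 5.859e-03]  ψ = [0, 0, 0]  (obs o_1=2)
t=2: δ = [4.944e-03, 2.197e-03, 5.493e-04]  ψ = [1, 1, 1]  (obs o_2=1)
t=3: δ = [3.090e-04, 9.270e-04, 4.635e-04]  ψ = [0, 0, 0]  (obs o_3=3)
backtrack: best end state = 1; path = [0, 1, 0, 1]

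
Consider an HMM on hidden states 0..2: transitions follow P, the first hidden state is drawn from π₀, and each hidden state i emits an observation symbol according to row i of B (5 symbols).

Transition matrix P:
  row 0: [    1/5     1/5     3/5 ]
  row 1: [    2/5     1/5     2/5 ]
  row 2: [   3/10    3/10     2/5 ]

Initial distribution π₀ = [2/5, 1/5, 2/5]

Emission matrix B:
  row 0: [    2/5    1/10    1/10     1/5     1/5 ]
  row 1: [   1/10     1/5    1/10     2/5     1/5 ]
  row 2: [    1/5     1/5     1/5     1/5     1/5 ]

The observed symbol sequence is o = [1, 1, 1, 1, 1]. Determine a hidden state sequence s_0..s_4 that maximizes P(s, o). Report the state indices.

t=0: δ = [4.000e-02, 4.000e-02, 8.000e-02]  (obs o_0=1)
t=1: δ = [2.400e-03, 4.800e-03, 6.400e-03]  ψ = [2, 2, 2]  (obs o_1=1)
t=2: δ = [1.920e-04, 3.840e-04, 5.120e-04]  ψ = [1, 2, 2]  (obs o_2=1)
t=3: δ = [1.536e-05, 3.072e-05, 4.096e-05]  ψ = [1, 2, 2]  (obs o_3=1)
t=4: δ = [1.229e-06, 2.458e-06, 3.277e-06]  ψ = [1, 2, 2]  (obs o_4=1)
backtrack: best end state = 2; path = [2, 2, 2, 2, 2]

path = [2, 2, 2, 2, 2]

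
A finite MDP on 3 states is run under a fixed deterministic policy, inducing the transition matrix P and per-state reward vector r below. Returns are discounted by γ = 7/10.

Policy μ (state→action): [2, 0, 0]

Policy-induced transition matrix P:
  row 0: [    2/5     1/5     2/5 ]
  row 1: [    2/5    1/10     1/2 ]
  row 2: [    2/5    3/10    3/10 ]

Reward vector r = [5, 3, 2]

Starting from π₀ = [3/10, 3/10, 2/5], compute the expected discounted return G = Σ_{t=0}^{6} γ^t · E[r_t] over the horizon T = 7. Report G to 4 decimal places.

t=0: π = [0.3000, 0.3000, 0.4000], E[r] = 3.2000, γ^t·E[r] = 3.200000, running G = 3.200000
t=1: π = [0.4000, 0.2100, 0.3900], E[r] = 3.4100, γ^t·E[r] = 2.387000, running G = 5.587000
t=2: π = [0.4000, 0.2180, 0.3820], E[r] = 3.4180, γ^t·E[r] = 1.674820, running G = 7.261820
t=3: π = [0.4000, 0.2164, 0.3836], E[r] = 3.4164, γ^t·E[r] = 1.171825, running G = 8.433645
t=4: π = [0.4000, 0.2167, 0.3833], E[r] = 3.4167, γ^t·E[r] = 0.820354, running G = 9.254000
t=5: π = [0.4000, 0.2167, 0.3833], E[r] = 3.4167, γ^t·E[r] = 0.574237, running G = 9.828237
t=6: π = [0.4000, 0.2167, 0.3833], E[r] = 3.4167, γ^t·E[r] = 0.401968, running G = 10.230205

G = 10.2302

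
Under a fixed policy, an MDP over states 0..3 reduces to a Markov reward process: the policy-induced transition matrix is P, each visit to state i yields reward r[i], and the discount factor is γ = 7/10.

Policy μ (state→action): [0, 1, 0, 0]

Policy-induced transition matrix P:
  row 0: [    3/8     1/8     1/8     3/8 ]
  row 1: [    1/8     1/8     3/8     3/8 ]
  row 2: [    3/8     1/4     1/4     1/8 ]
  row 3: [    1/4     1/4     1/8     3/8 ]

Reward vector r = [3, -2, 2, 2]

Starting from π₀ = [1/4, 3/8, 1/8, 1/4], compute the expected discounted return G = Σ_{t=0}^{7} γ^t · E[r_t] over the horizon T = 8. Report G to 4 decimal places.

G = 4.0308

t=0: π = [0.2500, 0.3750, 0.1250, 0.2500], E[r] = 0.7500, γ^t·E[r] = 0.750000, running G = 0.750000
t=1: π = [0.2500, 0.1719, 0.2344, 0.3438], E[r] = 1.5625, γ^t·E[r] = 1.093750, running G = 1.843750
t=2: π = [0.2891, 0.1973, 0.1973, 0.3164], E[r] = 1.5000, γ^t·E[r] = 0.735000, running G = 2.578750
t=3: π = [0.2861, 0.1892, 0.1990, 0.3257], E[r] = 1.5293, γ^t·E[r] = 0.524549, running G = 3.103299
t=4: π = [0.2870, 0.1906, 0.1972, 0.3253], E[r] = 1.5247, γ^t·E[r] = 0.366070, running G = 3.469369
t=5: π = [0.2867, 0.1903, 0.1973, 0.3257], E[r] = 1.5255, γ^t·E[r] = 0.256388, running G = 3.725757
t=6: π = [0.2867, 0.1904, 0.1972, 0.3257], E[r] = 1.5252, γ^t·E[r] = 0.179440, running G = 3.905197
t=7: π = [0.2867, 0.1904, 0.1972, 0.3257], E[r] = 1.5252, γ^t·E[r] = 0.125610, running G = 4.030807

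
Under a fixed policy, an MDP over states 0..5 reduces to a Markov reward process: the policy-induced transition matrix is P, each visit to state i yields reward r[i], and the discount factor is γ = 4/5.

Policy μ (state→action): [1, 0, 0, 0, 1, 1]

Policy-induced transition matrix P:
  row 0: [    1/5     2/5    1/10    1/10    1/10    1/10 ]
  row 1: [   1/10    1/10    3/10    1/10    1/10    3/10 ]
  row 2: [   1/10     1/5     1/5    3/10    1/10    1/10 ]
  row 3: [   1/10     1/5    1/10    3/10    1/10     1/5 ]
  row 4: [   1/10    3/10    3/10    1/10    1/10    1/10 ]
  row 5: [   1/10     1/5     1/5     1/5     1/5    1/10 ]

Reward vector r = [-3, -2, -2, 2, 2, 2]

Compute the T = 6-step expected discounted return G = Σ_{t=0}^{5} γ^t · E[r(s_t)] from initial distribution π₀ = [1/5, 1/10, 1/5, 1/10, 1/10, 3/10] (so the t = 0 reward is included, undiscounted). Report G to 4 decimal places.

G = -0.8759

t=0: π = [0.2000, 0.1000, 0.2000, 0.1000, 0.1000, 0.3000], E[r] = -0.2000, γ^t·E[r] = -0.200000, running G = -0.200000
t=1: π = [0.1200, 0.2400, 0.1900, 0.1900, 0.1300, 0.1300], E[r] = -0.3200, γ^t·E[r] = -0.256000, running G = -0.456000
t=2: π = [0.1120, 0.2130, 0.2060, 0.1890, 0.1130, 0.1670], E[r] = -0.2360, γ^t·E[r] = -0.151040, running G = -0.607040
t=3: π = [0.1112, 0.2124, 0.2025, 0.1957, 0.1167, 0.1615], E[r] = -0.2156, γ^t·E[r] = -0.110387, running G = -0.717427
t=4: π = [0.1111, 0.2127, 0.2022, 0.1958, 0.1162, 0.1621], E[r] = -0.2152, γ^t·E[r] = -0.088130, running G = -0.805557
t=5: π = [0.1111, 0.2126, 0.2022, 0.1958, 0.1162, 0.1621], E[r] = -0.2146, γ^t·E[r] = -0.070324, running G = -0.875881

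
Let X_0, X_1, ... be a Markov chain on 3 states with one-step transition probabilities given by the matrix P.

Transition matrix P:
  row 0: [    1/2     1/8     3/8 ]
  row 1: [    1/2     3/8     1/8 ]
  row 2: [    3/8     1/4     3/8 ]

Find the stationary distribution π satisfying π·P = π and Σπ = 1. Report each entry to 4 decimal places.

Balance equations π_j = Σ_i π_i·P[i][j]:
  π_0 = 1/2·π_0 + 1/2·π_1 + 3/8·π_2
  π_1 = 1/8·π_0 + 3/8·π_1 + 1/4·π_2
  normalize: π_0 + π_1 + π_2 = 1
Solving the linear system gives exactly π = [23/50, 11/50, 8/25].

π = [0.4600, 0.2200, 0.3200]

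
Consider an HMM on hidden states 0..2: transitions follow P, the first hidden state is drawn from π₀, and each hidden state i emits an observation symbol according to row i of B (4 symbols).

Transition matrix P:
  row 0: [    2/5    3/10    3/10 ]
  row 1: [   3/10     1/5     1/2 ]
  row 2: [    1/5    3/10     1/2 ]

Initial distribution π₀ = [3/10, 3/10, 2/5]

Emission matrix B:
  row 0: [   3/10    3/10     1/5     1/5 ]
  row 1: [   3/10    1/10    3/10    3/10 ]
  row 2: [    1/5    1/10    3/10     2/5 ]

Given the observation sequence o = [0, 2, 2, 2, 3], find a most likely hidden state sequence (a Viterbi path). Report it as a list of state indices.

t=0: δ = [9.000e-02, 9.000e-02, 8.000e-02]  (obs o_0=0)
t=1: δ = [7.200e-03, 8.100e-03, 1.350e-02]  ψ = [0, 0, 1]  (obs o_1=2)
t=2: δ = [5.760e-04, 1.215e-03, 2.025e-03]  ψ = [0, 2, 2]  (obs o_2=2)
t=3: δ = [8.100e-05, 1.823e-04, 3.037e-04]  ψ = [2, 2, 2]  (obs o_3=2)
t=4: δ = [1.215e-05, 2.734e-05, 6.075e-05]  ψ = [2, 2, 2]  (obs o_4=3)
backtrack: best end state = 2; path = [1, 2, 2, 2, 2]

path = [1, 2, 2, 2, 2]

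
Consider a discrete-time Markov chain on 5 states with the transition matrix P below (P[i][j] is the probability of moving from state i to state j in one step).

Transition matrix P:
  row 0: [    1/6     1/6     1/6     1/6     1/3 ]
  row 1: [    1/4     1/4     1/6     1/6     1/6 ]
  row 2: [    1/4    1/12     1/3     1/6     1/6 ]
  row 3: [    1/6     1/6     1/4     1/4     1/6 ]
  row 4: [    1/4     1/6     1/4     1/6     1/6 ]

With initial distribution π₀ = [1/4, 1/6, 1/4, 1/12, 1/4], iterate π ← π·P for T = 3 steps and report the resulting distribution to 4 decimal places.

t=0: π = [0.2500, 0.1667, 0.2500, 0.0833, 0.2500]
t=1: π = [0.2222, 0.1597, 0.2361, 0.1736, 0.2083]
t=2: π = [0.2170, 0.1603, 0.2378, 0.1811, 0.2037]
t=3: π = [0.2168, 0.1602, 0.2384, 0.1818, 0.2028]

π = [0.2168, 0.1602, 0.2384, 0.1818, 0.2028]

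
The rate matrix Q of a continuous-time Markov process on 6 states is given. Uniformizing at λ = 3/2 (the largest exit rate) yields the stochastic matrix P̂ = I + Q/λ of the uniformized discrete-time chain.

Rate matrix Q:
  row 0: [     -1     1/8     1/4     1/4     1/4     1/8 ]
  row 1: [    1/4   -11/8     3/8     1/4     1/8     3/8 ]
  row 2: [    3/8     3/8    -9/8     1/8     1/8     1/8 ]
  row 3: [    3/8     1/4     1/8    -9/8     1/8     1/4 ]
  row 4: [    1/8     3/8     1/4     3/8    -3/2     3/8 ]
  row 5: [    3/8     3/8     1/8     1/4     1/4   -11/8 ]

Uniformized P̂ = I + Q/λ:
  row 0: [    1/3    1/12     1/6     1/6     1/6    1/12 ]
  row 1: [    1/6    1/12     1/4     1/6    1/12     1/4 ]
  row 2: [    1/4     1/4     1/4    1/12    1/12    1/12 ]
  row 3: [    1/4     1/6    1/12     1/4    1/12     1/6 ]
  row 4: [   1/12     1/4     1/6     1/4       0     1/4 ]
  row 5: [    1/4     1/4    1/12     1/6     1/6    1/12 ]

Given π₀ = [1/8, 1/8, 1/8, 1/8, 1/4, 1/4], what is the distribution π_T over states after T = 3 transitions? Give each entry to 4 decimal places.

π = [0.2381, 0.1683, 0.1675, 0.1763, 0.1064, 0.1435]

t=0: π = [0.1250, 0.1250, 0.1250, 0.1250, 0.2500, 0.2500]
t=1: π = [0.2083, 0.1979, 0.1563, 0.1875, 0.0938, 0.1563]
t=2: π = [0.2352, 0.1667, 0.1675, 0.1771, 0.1059, 0.1476]
t=3: π = [0.2381, 0.1683, 0.1675, 0.1763, 0.1064, 0.1435]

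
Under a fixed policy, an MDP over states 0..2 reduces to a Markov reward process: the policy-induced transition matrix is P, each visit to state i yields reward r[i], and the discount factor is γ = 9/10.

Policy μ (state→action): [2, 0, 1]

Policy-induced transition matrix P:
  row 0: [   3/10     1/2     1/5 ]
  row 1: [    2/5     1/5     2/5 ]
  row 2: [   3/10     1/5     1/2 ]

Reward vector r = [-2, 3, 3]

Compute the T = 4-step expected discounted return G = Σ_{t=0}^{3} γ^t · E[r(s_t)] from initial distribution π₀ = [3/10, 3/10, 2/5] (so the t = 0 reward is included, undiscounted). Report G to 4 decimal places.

t=0: π = [0.3000, 0.3000, 0.4000], E[r] = 1.5000, γ^t·E[r] = 1.500000, running G = 1.500000
t=1: π = [0.3300, 0.2900, 0.3800], E[r] = 1.3500, γ^t·E[r] = 1.215000, running G = 2.715000
t=2: π = [0.3290, 0.2990, 0.3720], E[r] = 1.3550, γ^t·E[r] = 1.097550, running G = 3.812550
t=3: π = [0.3299, 0.2987, 0.3714], E[r] = 1.3505, γ^t·E[r] = 0.984515, running G = 4.797065

G = 4.7971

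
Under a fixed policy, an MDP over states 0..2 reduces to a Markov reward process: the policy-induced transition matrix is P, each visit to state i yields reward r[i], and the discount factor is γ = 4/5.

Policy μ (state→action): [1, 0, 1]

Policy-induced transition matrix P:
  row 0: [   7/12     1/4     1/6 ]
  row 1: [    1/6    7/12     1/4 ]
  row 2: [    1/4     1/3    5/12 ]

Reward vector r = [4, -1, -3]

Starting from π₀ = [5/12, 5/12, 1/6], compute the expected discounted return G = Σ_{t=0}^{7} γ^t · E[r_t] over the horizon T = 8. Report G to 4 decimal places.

G = 1.2363

t=0: π = [0.4167, 0.4167, 0.1667], E[r] = 0.7500, γ^t·E[r] = 0.750000, running G = 0.750000
t=1: π = [0.3542, 0.4028, 0.2431], E[r] = 0.2847, γ^t·E[r] = 0.227778, running G = 0.977778
t=2: π = [0.3345, 0.4045, 0.2610], E[r] = 0.1505, γ^t·E[r] = 0.096296, running G = 1.074074
t=3: π = [0.3278, 0.4066, 0.2656], E[r] = 0.1077, γ^t·E[r] = 0.055136, running G = 1.129210
t=4: π = [0.3254, 0.4077, 0.2670], E[r] = 0.0930, γ^t·E[r] = 0.038089, running G = 1.167299
t=5: π = [0.3245, 0.4081, 0.2674], E[r] = 0.0877, γ^t·E[r] = 0.028733, running G = 1.196031
t=6: π = [0.3242, 0.4083, 0.2675], E[r] = 0.0857, γ^t·E[r] = 0.022469, running G = 1.218500
t=7: π = [0.3240, 0.4084, 0.2676], E[r] = 0.0850, γ^t·E[r] = 0.017819, running G = 1.236319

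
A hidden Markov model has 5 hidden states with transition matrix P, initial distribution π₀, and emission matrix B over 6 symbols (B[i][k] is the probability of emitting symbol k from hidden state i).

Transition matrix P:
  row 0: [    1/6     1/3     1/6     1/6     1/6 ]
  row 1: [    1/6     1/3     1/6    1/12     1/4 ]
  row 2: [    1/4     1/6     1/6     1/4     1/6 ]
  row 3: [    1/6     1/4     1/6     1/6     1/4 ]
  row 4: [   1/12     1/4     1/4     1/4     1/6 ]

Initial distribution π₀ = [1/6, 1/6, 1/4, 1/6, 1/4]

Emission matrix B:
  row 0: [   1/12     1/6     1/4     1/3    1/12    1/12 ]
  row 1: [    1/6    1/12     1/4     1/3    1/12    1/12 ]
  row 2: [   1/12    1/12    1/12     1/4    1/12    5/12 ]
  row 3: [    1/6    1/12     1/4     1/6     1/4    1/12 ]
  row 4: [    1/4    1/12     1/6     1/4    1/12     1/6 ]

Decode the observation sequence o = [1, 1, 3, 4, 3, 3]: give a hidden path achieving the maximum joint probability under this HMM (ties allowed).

t=0: δ = [2.778e-02, 1.389e-02, 2.083e-02, 1.389e-02, 2.083e-02]  (obs o_0=1)
t=1: δ = [8.681e-04, 7.716e-04, 4.340e-04, 4.340e-04, 3.858e-04]  ψ = [2, 0, 4, 2, 0]  (obs o_1=1)
t=2: δ = [4.823e-05, 9.645e-05, 3.617e-05, 2.411e-05, 4.823e-05]  ψ = [0, 0, 0, 0, 1]  (obs o_2=3)
t=3: δ = [1.340e-06, 2.679e-06, 1.340e-06, 3.014e-06, 2.009e-06]  ψ = [1, 1, 1, 4, 1]  (obs o_3=4)
t=4: δ = [1.674e-07, 2.977e-07, 1.256e-07, 8.372e-08, 1.884e-07]  ψ = [3, 1, 3, 3, 3]  (obs o_4=3)
t=5: δ = [1.654e-08, 3.308e-08, 1.240e-08, 7.849e-09, 1.861e-08]  ψ = [1, 1, 1, 4, 1]  (obs o_5=3)
backtrack: best end state = 1; path = [2, 0, 1, 1, 1, 1]

path = [2, 0, 1, 1, 1, 1]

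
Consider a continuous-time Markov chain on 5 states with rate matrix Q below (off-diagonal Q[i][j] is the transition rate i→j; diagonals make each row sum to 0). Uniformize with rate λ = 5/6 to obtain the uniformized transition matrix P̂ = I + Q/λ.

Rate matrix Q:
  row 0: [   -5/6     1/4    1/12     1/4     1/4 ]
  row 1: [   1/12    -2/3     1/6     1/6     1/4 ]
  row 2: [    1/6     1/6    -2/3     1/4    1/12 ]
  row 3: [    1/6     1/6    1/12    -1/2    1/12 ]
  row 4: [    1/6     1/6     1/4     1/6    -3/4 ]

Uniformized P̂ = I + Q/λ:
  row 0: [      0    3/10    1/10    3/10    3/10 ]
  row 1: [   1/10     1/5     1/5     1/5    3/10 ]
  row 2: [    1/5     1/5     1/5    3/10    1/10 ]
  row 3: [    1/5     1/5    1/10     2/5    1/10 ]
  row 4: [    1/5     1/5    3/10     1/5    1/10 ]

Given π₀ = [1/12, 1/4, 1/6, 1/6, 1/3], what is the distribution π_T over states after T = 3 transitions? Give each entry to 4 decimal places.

π = [0.1489, 0.2148, 0.1738, 0.2899, 0.1727]

t=0: π = [0.0833, 0.2500, 0.1667, 0.1667, 0.3333]
t=1: π = [0.1583, 0.2083, 0.2083, 0.2583, 0.1667]
t=2: π = [0.1475, 0.2158, 0.1750, 0.2883, 0.1733]
t=3: π = [0.1489, 0.2148, 0.1738, 0.2899, 0.1727]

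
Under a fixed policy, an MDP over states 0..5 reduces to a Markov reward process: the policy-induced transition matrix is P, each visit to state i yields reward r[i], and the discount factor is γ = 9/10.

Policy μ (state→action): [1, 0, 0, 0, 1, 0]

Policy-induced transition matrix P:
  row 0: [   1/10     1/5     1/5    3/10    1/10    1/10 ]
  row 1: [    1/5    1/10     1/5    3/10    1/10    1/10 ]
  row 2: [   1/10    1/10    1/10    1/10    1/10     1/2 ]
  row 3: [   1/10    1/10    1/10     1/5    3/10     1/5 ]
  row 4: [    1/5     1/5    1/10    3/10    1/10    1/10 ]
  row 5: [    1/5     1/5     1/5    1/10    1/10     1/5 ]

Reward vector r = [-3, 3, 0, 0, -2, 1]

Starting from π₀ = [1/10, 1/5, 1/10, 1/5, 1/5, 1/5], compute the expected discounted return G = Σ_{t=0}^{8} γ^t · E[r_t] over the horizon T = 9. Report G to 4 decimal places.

t=0: π = [0.1000, 0.2000, 0.1000, 0.2000, 0.2000, 0.2000], E[r] = 0.1000, γ^t·E[r] = 0.100000, running G = 0.100000
t=1: π = [0.1600, 0.1500, 0.1500, 0.2200, 0.1400, 0.1800], E[r] = -0.1300, γ^t·E[r] = -0.117000, running G = -0.017000
t=2: π = [0.1470, 0.1480, 0.1490, 0.2120, 0.1440, 0.2000], E[r] = -0.0850, γ^t·E[r] = -0.068850, running G = -0.085850
t=3: π = [0.1492, 0.1491, 0.1495, 0.2090, 0.1424, 0.2008], E[r] = -0.0843, γ^t·E[r] = -0.061455, running G = -0.147305
t=4: π = [0.1492, 0.1492, 0.1499, 0.2090, 0.1418, 0.2008], E[r] = -0.0828, γ^t·E[r] = -0.054319, running G = -0.201623
t=5: π = [0.1492, 0.1492, 0.1499, 0.2090, 0.1418, 0.2009], E[r] = -0.0827, γ^t·E[r] = -0.048818, running G = -0.250441
t=6: π = [0.1492, 0.1492, 0.1499, 0.2089, 0.1418, 0.2010], E[r] = -0.0826, γ^t·E[r] = -0.043909, running G = -0.294350
t=7: π = [0.1492, 0.1492, 0.1499, 0.2089, 0.1418, 0.2010], E[r] = -0.0826, γ^t·E[r] = -0.039512, running G = -0.333862
t=8: π = [0.1492, 0.1492, 0.1499, 0.2089, 0.1418, 0.2010], E[r] = -0.0826, γ^t·E[r] = -0.035560, running G = -0.369422

G = -0.3694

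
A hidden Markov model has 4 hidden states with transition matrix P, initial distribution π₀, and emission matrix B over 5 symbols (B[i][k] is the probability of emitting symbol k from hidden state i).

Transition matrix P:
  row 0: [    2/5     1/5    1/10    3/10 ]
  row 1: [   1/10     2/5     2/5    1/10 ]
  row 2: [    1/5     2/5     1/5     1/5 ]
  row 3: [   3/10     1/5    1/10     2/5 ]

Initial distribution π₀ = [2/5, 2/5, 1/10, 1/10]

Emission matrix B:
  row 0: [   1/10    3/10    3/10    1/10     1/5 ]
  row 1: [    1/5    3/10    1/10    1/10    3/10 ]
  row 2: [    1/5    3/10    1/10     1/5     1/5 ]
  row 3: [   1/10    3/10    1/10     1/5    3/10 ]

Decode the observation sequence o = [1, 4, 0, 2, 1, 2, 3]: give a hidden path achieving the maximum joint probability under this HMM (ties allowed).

path = [1, 1, 2, 0, 0, 0, 3]

t=0: δ = [1.200e-01, 1.200e-01, 3.000e-02, 3.000e-02]  (obs o_0=1)
t=1: δ = [9.600e-03, 1.440e-02, 9.600e-03, 1.080e-02]  ψ = [0, 1, 1, 0]  (obs o_1=4)
t=2: δ = [3.840e-04, 1.152e-03, 1.152e-03, 4.320e-04]  ψ = [0, 1, 1, 3]  (obs o_2=0)
t=3: δ = [6.912e-05, 4.608e-05, 4.608e-05, 2.304e-05]  ψ = [2, 1, 1, 2]  (obs o_3=2)
t=4: δ = [8.294e-06, 5.530e-06, 5.530e-06, 6.221e-06]  ψ = [0, 1, 1, 0]  (obs o_4=1)
t=5: δ = [9.953e-07, 2.212e-07, 2.212e-07, 2.488e-07]  ψ = [0, 1, 1, 0]  (obs o_5=2)
t=6: δ = [3.981e-08, 1.991e-08, 1.991e-08, 5.972e-08]  ψ = [0, 0, 0, 0]  (obs o_6=3)
backtrack: best end state = 3; path = [1, 1, 2, 0, 0, 0, 3]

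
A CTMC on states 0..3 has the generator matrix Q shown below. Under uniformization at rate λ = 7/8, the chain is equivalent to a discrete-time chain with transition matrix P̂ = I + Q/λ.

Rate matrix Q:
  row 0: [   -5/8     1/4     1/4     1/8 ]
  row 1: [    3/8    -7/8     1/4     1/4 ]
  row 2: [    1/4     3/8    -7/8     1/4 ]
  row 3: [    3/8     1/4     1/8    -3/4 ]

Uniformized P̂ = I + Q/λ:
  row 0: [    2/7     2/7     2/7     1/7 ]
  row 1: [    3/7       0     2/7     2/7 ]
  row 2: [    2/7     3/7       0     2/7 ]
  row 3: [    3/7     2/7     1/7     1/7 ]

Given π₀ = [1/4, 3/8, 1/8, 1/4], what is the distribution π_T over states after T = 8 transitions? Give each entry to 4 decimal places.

π = [0.3501, 0.2444, 0.1993, 0.2062]

t=0: π = [0.2500, 0.3750, 0.1250, 0.2500]
t=1: π = [0.3750, 0.1964, 0.2143, 0.2143]
t=2: π = [0.3444, 0.2602, 0.1939, 0.2015]
t=3: π = [0.3517, 0.2391, 0.2015, 0.2077]
t=4: π = [0.3495, 0.2462, 0.1985, 0.2058]
t=5: π = [0.3503, 0.2437, 0.1996, 0.2064]
t=6: π = [0.3500, 0.2446, 0.1992, 0.2062]
t=7: π = [0.3501, 0.2443, 0.1993, 0.2063]
t=8: π = [0.3501, 0.2444, 0.1993, 0.2062]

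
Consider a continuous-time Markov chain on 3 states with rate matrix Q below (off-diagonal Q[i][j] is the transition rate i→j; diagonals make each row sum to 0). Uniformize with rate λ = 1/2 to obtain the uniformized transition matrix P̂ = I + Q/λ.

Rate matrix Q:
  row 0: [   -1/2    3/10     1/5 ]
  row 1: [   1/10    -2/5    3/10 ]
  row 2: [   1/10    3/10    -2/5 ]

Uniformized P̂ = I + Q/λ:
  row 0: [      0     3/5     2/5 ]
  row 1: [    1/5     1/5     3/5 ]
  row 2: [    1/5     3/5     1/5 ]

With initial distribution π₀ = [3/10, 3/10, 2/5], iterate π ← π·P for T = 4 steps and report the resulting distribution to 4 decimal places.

t=0: π = [0.3000, 0.3000, 0.4000]
t=1: π = [0.1400, 0.4800, 0.3800]
t=2: π = [0.1720, 0.4080, 0.4200]
t=3: π = [0.1656, 0.4368, 0.3976]
t=4: π = [0.1669, 0.4253, 0.4078]

π = [0.1669, 0.4253, 0.4078]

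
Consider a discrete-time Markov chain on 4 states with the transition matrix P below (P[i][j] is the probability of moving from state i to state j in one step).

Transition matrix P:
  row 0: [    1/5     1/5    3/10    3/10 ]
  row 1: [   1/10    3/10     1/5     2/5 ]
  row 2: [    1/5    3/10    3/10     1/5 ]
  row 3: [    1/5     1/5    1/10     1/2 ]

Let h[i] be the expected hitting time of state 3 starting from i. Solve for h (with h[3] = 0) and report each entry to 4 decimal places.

h = [3.3579, 2.9520, 3.6531, 0.0000]

First-step conditioning: h[3] = 0; for i ≠ 3, h[i] = 1 + Σ_k P[i][k]·h[k].
  h[0] = 1 + 1/5·h[0] + 1/5·h[1] + 3/10·h[2]
  h[1] = 1 + 1/10·h[0] + 3/10·h[1] + 1/5·h[2]
  h[2] = 1 + 1/5·h[0] + 3/10·h[1] + 3/10·h[2]
Solving the 3×3 linear system over states ≠ 3 gives exactly h = [910/271, 800/271, 990/271, 0] (h[3] = 0 is the target).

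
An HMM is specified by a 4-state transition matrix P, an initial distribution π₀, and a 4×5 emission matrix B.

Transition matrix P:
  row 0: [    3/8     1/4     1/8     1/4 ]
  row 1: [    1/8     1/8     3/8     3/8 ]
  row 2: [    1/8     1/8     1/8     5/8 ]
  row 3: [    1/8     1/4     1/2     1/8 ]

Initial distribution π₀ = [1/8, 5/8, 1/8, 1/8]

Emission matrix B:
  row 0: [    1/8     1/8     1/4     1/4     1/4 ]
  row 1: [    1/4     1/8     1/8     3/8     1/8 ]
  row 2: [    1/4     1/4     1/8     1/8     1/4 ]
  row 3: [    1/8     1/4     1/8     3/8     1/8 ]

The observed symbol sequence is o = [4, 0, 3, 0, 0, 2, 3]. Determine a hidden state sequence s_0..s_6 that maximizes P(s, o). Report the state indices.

path = [1, 2, 3, 2, 3, 2, 3]

t=0: δ = [3.125e-02, 7.812e-02, 3.125e-02, 1.562e-02]  (obs o_0=4)
t=1: δ = [1.465e-03, 2.441e-03, 7.324e-03, 3.662e-03]  ψ = [0, 1, 1, 1]  (obs o_1=0)
t=2: δ = [2.289e-04, 3.433e-04, 2.289e-04, 1.717e-03]  ψ = [2, 2, 3, 2]  (obs o_2=3)
t=3: δ = [2.682e-05, 1.073e-04, 2.146e-04, 2.682e-05]  ψ = [3, 3, 3, 3]  (obs o_3=0)
t=4: δ = [3.353e-06, 6.706e-06, 1.006e-05, 1.676e-05]  ψ = [2, 2, 1, 2]  (obs o_4=0)
t=5: δ = [5.239e-07, 5.239e-07, 1.048e-06, 7.858e-07]  ψ = [3, 3, 3, 2]  (obs o_5=2)
t=6: δ = [4.911e-08, 7.367e-08, 4.911e-08, 2.456e-07]  ψ = [0, 3, 3, 2]  (obs o_6=3)
backtrack: best end state = 3; path = [1, 2, 3, 2, 3, 2, 3]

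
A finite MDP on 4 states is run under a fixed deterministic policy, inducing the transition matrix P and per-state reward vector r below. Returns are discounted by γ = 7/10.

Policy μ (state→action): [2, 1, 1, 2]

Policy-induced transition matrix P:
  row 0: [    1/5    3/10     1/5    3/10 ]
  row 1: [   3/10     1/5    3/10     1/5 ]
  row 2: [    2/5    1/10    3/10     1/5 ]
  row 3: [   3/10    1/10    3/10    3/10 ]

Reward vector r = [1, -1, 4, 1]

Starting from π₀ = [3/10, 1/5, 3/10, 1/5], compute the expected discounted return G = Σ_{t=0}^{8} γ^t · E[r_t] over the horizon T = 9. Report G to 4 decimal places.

G = 4.6968

t=0: π = [0.3000, 0.2000, 0.3000, 0.2000], E[r] = 1.5000, γ^t·E[r] = 1.500000, running G = 1.500000
t=1: π = [0.3000, 0.1800, 0.2700, 0.2500], E[r] = 1.4500, γ^t·E[r] = 1.015000, running G = 2.515000
t=2: π = [0.2970, 0.1780, 0.2700, 0.2550], E[r] = 1.4540, γ^t·E[r] = 0.712460, running G = 3.227460
t=3: π = [0.2973, 0.1772, 0.2703, 0.2552], E[r] = 1.4565, γ^t·E[r] = 0.499580, running G = 3.727040
t=4: π = [0.2973, 0.1772, 0.2703, 0.2553], E[r] = 1.4565, γ^t·E[r] = 0.349694, running G = 4.076733
t=5: π = [0.2973, 0.1772, 0.2703, 0.2553], E[r] = 1.4565, γ^t·E[r] = 0.244786, running G = 4.321519
t=6: π = [0.2973, 0.1772, 0.2703, 0.2553], E[r] = 1.4565, γ^t·E[r] = 0.171351, running G = 4.492870
t=7: π = [0.2973, 0.1772, 0.2703, 0.2553], E[r] = 1.4565, γ^t·E[r] = 0.119945, running G = 4.612815
t=8: π = [0.2973, 0.1772, 0.2703, 0.2553], E[r] = 1.4565, γ^t·E[r] = 0.083962, running G = 4.696777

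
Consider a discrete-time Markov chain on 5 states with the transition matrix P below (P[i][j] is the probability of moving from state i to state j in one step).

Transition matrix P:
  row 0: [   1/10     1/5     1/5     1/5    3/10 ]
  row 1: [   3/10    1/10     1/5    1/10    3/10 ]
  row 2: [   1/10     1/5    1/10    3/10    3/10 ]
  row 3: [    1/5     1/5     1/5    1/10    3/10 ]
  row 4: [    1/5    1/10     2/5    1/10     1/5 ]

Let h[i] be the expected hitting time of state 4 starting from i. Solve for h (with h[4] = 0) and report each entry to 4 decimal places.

First-step conditioning: h[4] = 0; for i ≠ 4, h[i] = 1 + Σ_k P[i][k]·h[k].
  h[0] = 1 + 1/10·h[0] + 1/5·h[1] + 1/5·h[2] + 1/5·h[3]
  h[1] = 1 + 3/10·h[0] + 1/10·h[1] + 1/5·h[2] + 1/10·h[3]
  h[2] = 1 + 1/10·h[0] + 1/5·h[1] + 1/10·h[2] + 3/10·h[3]
  h[3] = 1 + 1/5·h[0] + 1/5·h[1] + 1/5·h[2] + 1/10·h[3]
Solving the 4×4 linear system over states ≠ 4 gives exactly h = [10/3, 10/3, 10/3, 10/3, 0] (h[4] = 0 is the target).

h = [3.3333, 3.3333, 3.3333, 3.3333, 0.0000]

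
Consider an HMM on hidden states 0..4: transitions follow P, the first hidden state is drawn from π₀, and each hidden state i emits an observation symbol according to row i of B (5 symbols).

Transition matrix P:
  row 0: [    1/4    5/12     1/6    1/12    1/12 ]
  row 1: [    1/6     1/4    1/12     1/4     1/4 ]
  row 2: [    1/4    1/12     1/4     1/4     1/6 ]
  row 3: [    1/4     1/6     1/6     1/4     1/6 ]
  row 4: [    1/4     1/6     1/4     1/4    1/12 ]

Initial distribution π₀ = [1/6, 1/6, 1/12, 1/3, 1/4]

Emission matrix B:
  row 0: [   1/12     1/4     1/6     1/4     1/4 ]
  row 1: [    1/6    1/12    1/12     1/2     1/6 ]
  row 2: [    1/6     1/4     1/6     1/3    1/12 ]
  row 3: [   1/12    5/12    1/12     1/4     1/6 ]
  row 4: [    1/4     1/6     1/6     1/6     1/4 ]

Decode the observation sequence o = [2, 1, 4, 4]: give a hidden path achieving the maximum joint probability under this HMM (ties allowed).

t=0: δ = [2.778e-02, 1.389e-02, 1.389e-02, 2.778e-02, 4.167e-02]  (obs o_0=2)
t=1: δ = [2.604e-03, 9.645e-04, 2.604e-03, 4.340e-03, 7.716e-04]  ψ = [4, 0, 4, 4, 3]  (obs o_1=1)
t=2: δ = [2.713e-04, 1.808e-04, 6.028e-05, 1.808e-04, 1.808e-04]  ψ = [3, 0, 3, 3, 3]  (obs o_2=4)
t=3: δ = [1.695e-05, 1.884e-05, 3.768e-06, 7.535e-06, 1.130e-05]  ψ = [0, 0, 0, 1, 1]  (obs o_3=4)
backtrack: best end state = 1; path = [4, 3, 0, 1]

path = [4, 3, 0, 1]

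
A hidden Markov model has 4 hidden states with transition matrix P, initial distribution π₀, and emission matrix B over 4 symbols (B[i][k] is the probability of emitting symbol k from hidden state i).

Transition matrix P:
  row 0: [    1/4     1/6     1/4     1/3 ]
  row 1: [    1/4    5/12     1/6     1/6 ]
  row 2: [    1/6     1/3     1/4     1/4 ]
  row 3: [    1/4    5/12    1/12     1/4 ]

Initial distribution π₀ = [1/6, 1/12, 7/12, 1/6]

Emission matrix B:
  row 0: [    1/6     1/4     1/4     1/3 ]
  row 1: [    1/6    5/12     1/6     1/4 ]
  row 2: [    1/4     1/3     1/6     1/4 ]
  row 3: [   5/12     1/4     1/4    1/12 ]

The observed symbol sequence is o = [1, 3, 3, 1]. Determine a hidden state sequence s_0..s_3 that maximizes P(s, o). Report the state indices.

path = [2, 1, 1, 1]

t=0: δ = [4.167e-02, 3.472e-02, 1.944e-01, 4.167e-02]  (obs o_0=1)
t=1: δ = [1.080e-02, 1.620e-02, 1.215e-02, 4.051e-03]  ψ = [2, 2, 2, 2]  (obs o_1=3)
t=2: δ = [1.350e-03, 1.688e-03, 7.595e-04, 3.001e-04]  ψ = [1, 1, 2, 0]  (obs o_2=3)
t=3: δ = [1.055e-04, 2.930e-04, 1.125e-04, 1.125e-04]  ψ = [1, 1, 0, 0]  (obs o_3=1)
backtrack: best end state = 1; path = [2, 1, 1, 1]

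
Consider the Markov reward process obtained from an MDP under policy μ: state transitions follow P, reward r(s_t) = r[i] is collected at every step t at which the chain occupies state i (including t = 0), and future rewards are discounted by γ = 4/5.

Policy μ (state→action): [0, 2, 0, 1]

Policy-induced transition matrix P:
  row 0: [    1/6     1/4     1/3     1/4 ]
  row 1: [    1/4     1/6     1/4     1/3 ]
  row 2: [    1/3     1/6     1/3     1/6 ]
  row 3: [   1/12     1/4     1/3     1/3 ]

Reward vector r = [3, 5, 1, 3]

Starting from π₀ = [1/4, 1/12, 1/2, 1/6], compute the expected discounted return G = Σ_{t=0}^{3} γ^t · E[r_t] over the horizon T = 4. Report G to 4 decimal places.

t=0: π = [0.2500, 0.0833, 0.5000, 0.1667], E[r] = 2.1667, γ^t·E[r] = 2.166667, running G = 2.166667
t=1: π = [0.2431, 0.2014, 0.3264, 0.2292], E[r] = 2.7500, γ^t·E[r] = 2.200000, running G = 4.366667
t=2: π = [0.2188, 0.2060, 0.3166, 0.2587], E[r] = 2.7789, γ^t·E[r] = 1.778519, running G = 6.145185
t=3: π = [0.2150, 0.2065, 0.3162, 0.2623], E[r] = 2.7806, γ^t·E[r] = 1.423654, running G = 7.568840

G = 7.5688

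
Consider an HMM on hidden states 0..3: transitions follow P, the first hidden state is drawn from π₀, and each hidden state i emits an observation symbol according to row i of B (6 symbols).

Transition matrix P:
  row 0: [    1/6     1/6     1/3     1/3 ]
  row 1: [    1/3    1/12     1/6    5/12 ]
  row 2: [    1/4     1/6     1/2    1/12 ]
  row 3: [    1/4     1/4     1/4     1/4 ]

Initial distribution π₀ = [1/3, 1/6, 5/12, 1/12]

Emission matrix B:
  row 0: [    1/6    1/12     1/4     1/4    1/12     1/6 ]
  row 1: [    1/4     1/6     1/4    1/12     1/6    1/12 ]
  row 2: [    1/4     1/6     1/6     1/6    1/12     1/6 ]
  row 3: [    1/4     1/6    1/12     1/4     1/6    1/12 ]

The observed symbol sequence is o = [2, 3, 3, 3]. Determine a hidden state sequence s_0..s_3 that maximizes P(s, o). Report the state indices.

path = [2, 2, 2, 2]

t=0: δ = [8.333e-02, 4.167e-02, 6.944e-02, 6.944e-03]  (obs o_0=2)
t=1: δ = [4.340e-03, 1.157e-03, 5.787e-03, 6.944e-03]  ψ = [2, 0, 2, 0]  (obs o_1=3)
t=2: δ = [4.340e-04, 1.447e-04, 4.823e-04, 4.340e-04]  ψ = [3, 3, 2, 3]  (obs o_2=3)
t=3: δ = [3.014e-05, 9.042e-06, 4.019e-05, 3.617e-05]  ψ = [2, 3, 2, 0]  (obs o_3=3)
backtrack: best end state = 2; path = [2, 2, 2, 2]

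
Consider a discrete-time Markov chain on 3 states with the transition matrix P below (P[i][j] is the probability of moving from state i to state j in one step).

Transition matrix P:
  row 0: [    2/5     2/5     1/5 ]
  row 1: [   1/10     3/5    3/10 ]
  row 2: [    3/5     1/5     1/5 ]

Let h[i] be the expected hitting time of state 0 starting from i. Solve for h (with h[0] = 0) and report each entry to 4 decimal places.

First-step conditioning: h[0] = 0; for i ≠ 0, h[i] = 1 + Σ_k P[i][k]·h[k].
  h[1] = 1 + 3/5·h[1] + 3/10·h[2]
  h[2] = 1 + 1/5·h[1] + 1/5·h[2]
Solving the 2×2 linear system over states ≠ 0 gives exactly h = [0, 55/13, 30/13] (h[0] = 0 is the target).

h = [0.0000, 4.2308, 2.3077]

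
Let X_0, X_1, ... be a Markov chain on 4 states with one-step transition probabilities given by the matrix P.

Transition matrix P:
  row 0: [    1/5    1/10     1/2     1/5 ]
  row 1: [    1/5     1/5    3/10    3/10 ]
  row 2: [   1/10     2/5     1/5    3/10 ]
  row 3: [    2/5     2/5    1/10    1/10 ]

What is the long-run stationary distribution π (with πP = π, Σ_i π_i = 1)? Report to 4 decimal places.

Balance equations π_j = Σ_i π_i·P[i][j]:
  π_0 = 1/5·π_0 + 1/5·π_1 + 1/10·π_2 + 2/5·π_3
  π_1 = 1/10·π_0 + 1/5·π_1 + 2/5·π_2 + 2/5·π_3
  π_2 = 1/2·π_0 + 3/10·π_1 + 1/5·π_2 + 1/10·π_3
  normalize: π_0 + π_1 + π_2 + π_3 = 1
Solving the linear system gives exactly π = [25/114, 127/456, 185/684, 317/1368].

π = [0.2193, 0.2785, 0.2705, 0.2317]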